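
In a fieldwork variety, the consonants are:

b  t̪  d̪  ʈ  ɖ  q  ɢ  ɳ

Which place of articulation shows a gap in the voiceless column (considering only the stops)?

bilabial: voiceless —, voiced /b/.
dental: voiceless /t̪/, voiced /d̪/.
retroflex: voiceless /ʈ/, voiced /ɖ/.
uvular: voiceless /q/, voiced /ɢ/.
Every place of articulation has a voiceless member except bilabial, where /p/ would be expected.

bilabial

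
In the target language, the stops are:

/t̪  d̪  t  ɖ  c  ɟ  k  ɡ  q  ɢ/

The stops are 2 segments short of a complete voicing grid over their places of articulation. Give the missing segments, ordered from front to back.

/d/, /ʈ/

Voiceless: /t̪/ (dental), /t/ (alveolar), /c/ (palatal), /k/ (velar), /q/ (uvular).
Voiced: /d̪/ (dental), /ɖ/ (retroflex), /ɟ/ (palatal), /ɡ/ (velar), /ɢ/ (uvular).
Gaps, from front to back: alveolar lacks voiced (/d/); retroflex lacks voiceless (/ʈ/).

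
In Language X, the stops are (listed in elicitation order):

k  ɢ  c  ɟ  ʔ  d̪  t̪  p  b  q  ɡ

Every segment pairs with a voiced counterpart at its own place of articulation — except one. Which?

/ʔ/

Bilabial: /p/ ~ /b/
Dental: /t̪/ ~ /d̪/
Palatal: /c/ ~ /ɟ/
Velar: /k/ ~ /ɡ/
Uvular: /q/ ~ /ɢ/
Glottal: only /ʔ/ (voiceless); no voiced partner.
So /ʔ/ is the unpaired segment.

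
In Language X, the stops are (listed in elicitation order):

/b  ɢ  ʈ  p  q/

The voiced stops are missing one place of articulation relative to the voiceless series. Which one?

retroflex

bilabial: voiceless /p/, voiced /b/.
retroflex: voiceless /ʈ/, voiced —.
uvular: voiceless /q/, voiced /ɢ/.
Every place of articulation has a voiced member except retroflex, where /ɖ/ would be expected.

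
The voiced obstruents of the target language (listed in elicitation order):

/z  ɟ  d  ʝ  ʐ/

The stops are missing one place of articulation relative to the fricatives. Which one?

alveolar: stop /d/, fricative /z/.
retroflex: stop —, fricative /ʐ/.
palatal: stop /ɟ/, fricative /ʝ/.
Every place of articulation has a stop member except retroflex, where /ɖ/ would be expected.

retroflex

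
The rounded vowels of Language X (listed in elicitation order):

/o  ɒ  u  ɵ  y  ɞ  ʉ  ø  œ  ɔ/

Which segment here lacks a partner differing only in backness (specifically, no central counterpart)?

High: /y/ ~ /ʉ/ ~ /u/
High-mid: /ø/ ~ /ɵ/ ~ /o/
Low-mid: /œ/ ~ /ɞ/ ~ /ɔ/
Low: only /ɒ/ (back); no central partner.
So /ɒ/ is the unpaired segment.

/ɒ/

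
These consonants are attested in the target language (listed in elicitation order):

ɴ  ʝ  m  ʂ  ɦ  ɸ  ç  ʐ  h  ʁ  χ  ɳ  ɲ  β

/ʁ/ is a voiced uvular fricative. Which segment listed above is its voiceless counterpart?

The voiceless counterpart is a voiceless uvular fricative — in this inventory, /χ/.

/χ/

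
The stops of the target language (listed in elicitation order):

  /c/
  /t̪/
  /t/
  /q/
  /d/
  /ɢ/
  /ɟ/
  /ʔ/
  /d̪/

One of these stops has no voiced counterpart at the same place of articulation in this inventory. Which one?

/ʔ/

Dental: /t̪/ ~ /d̪/
Alveolar: /t/ ~ /d/
Palatal: /c/ ~ /ɟ/
Uvular: /q/ ~ /ɢ/
Glottal: only /ʔ/ (voiceless); no voiced partner.
So /ʔ/ is the unpaired segment.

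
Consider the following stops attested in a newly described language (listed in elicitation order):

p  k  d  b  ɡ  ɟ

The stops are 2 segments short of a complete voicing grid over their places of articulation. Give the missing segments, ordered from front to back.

place of articulation  voiceless  voiced  
bilabial          p         b       
alveolar          —         d       
palatal           —         ɟ       
velar             k         ɡ       
Gaps, from front to back: alveolar lacks voiceless (/t/); palatal lacks voiceless (/c/).

/t/, /c/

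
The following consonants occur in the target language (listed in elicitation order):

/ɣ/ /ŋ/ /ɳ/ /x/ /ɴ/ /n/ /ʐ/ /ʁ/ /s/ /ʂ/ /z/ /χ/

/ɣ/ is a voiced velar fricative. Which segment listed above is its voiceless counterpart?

The voiceless counterpart is a voiceless velar fricative — in this inventory, /x/.

/x/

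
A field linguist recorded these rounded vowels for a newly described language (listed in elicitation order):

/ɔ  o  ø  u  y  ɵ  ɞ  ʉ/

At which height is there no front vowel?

Front: /y/ (high), /ø/ (high-mid).
Central: /ʉ/ (high), /ɵ/ (high-mid), /ɞ/ (low-mid).
Back: /u/ (high), /o/ (high-mid), /ɔ/ (low-mid).
Every height has a front member except low-mid, where /œ/ would be expected.

low-mid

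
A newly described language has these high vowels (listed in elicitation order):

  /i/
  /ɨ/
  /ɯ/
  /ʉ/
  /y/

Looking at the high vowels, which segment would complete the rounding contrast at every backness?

backness          unrounded  rounded 
front             i         y       
central           ɨ         ʉ       
back              ɯ         —       
The back row has no rounded member, so the gap is the back rounded vowel /u/.

/u/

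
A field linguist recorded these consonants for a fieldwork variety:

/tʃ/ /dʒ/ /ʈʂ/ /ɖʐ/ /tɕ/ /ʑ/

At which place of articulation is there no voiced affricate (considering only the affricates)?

alveolo-palatal

place of articulation  voiceless  voiced  
postalveolar      tʃ        dʒ      
retroflex         ʈʂ        ɖʐ      
alveolo-palatal   tɕ        —       
Every place of articulation has a voiced member except alveolo-palatal, where /dʑ/ would be expected.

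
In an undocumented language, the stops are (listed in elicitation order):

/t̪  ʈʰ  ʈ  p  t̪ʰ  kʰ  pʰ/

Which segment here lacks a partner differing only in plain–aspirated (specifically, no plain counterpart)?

Bilabial: /p/ ~ /pʰ/
Dental: /t̪/ ~ /t̪ʰ/
Retroflex: /ʈ/ ~ /ʈʰ/
Velar: only /kʰ/ (aspirated); no plain partner.
So /kʰ/ is the unpaired segment.

/kʰ/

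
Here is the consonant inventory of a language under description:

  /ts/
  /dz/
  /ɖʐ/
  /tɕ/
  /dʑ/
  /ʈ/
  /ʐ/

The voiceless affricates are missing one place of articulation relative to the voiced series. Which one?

Voiceless: /ts/ (alveolar), /tɕ/ (alveolo-palatal).
Voiced: /dz/ (alveolar), /ɖʐ/ (retroflex), /dʑ/ (alveolo-palatal).
Every place of articulation has a voiceless member except retroflex, where /ʈʂ/ would be expected.

retroflex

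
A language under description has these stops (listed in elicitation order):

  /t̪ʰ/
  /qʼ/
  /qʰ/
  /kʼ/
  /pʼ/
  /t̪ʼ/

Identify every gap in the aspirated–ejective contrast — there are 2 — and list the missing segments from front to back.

/pʰ/, /kʰ/

bilabial: aspirated —, ejective /pʼ/.
dental: aspirated /t̪ʰ/, ejective /t̪ʼ/.
velar: aspirated —, ejective /kʼ/.
uvular: aspirated /qʰ/, ejective /qʼ/.
Gaps, from front to back: bilabial lacks aspirated (/pʰ/); velar lacks aspirated (/kʰ/).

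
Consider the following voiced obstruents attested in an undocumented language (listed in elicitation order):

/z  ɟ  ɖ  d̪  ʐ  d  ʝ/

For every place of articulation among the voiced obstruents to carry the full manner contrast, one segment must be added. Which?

dental: stop /d̪/, fricative —.
alveolar: stop /d/, fricative /z/.
retroflex: stop /ɖ/, fricative /ʐ/.
palatal: stop /ɟ/, fricative /ʝ/.
The dental row has no fricative member, so the gap is the dental fricative /ð/.

/ð/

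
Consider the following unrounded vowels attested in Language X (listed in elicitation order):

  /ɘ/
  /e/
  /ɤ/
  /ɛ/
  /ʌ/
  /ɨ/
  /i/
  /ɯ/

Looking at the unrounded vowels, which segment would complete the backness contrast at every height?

high: front /i/, central /ɨ/, back /ɯ/.
high-mid: front /e/, central /ɘ/, back /ɤ/.
low-mid: front /ɛ/, central —, back /ʌ/.
The low-mid row has no central member, so the gap is the low-mid central unrounded vowel /ɜ/.

/ɜ/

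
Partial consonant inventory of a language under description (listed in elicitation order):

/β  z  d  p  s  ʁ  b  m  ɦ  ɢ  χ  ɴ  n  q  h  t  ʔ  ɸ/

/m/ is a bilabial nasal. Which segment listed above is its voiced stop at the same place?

The voiced stop at the same place is a voiced bilabial stop — in this inventory, /b/.

/b/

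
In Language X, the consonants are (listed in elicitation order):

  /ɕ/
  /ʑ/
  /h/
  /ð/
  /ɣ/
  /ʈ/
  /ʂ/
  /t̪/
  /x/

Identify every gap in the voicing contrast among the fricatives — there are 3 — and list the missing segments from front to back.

/θ/, /ʐ/, /ɦ/

dental: voiceless —, voiced /ð/.
retroflex: voiceless /ʂ/, voiced —.
alveolo-palatal: voiceless /ɕ/, voiced /ʑ/.
velar: voiceless /x/, voiced /ɣ/.
glottal: voiceless /h/, voiced —.
Gaps, from front to back: dental lacks voiceless (/θ/); retroflex lacks voiced (/ʐ/); glottal lacks voiced (/ɦ/).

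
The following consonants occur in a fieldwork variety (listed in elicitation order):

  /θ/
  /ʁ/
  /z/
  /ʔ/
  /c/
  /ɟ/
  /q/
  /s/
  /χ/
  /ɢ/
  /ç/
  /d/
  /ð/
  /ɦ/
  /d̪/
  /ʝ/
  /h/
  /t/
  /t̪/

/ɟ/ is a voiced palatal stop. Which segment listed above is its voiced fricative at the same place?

/ʝ/

The voiced fricative at the same place is a voiced palatal fricative — in this inventory, /ʝ/.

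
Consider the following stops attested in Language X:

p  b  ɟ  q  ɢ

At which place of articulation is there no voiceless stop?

palatal

place of articulation  voiceless  voiced  
bilabial          p         b       
palatal           —         ɟ       
uvular            q         ɢ       
Every place of articulation has a voiceless member except palatal, where /c/ would be expected.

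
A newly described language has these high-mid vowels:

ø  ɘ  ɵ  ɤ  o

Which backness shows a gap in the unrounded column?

front: unrounded —, rounded /ø/.
central: unrounded /ɘ/, rounded /ɵ/.
back: unrounded /ɤ/, rounded /o/.
Every backness has an unrounded member except front, where /e/ would be expected.

front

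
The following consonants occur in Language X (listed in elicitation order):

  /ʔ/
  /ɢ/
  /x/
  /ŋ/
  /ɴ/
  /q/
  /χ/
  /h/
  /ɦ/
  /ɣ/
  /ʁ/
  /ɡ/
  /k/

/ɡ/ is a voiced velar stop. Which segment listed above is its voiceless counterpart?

/k/

The voiceless counterpart is a voiceless velar stop — in this inventory, /k/.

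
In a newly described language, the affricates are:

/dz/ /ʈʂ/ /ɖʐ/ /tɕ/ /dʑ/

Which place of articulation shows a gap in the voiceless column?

alveolar

place of articulation  voiceless  voiced  
alveolar          —         dz      
retroflex         ʈʂ        ɖʐ      
alveolo-palatal   tɕ        dʑ      
Every place of articulation has a voiceless member except alveolar, where /ts/ would be expected.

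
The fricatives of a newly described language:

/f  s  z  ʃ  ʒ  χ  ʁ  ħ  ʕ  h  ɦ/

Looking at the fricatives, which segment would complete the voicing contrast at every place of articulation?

/v/

place of articulation  voiceless  voiced  
labiodental       f         —       
alveolar          s         z       
postalveolar      ʃ         ʒ       
uvular            χ         ʁ       
pharyngeal        ħ         ʕ       
glottal           h         ɦ       
The labiodental row has no voiced member, so the gap is the voiced labiodental fricative /v/.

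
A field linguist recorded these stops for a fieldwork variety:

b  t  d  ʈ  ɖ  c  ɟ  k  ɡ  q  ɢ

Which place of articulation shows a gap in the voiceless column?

bilabial

bilabial: voiceless —, voiced /b/.
alveolar: voiceless /t/, voiced /d/.
retroflex: voiceless /ʈ/, voiced /ɖ/.
palatal: voiceless /c/, voiced /ɟ/.
velar: voiceless /k/, voiced /ɡ/.
uvular: voiceless /q/, voiced /ɢ/.
Every place of articulation has a voiceless member except bilabial, where /p/ would be expected.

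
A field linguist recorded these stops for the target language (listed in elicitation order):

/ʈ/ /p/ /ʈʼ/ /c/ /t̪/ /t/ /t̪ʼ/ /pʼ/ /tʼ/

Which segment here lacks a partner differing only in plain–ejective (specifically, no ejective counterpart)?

/c/

Bilabial: /p/ ~ /pʼ/
Dental: /t̪/ ~ /t̪ʼ/
Alveolar: /t/ ~ /tʼ/
Retroflex: /ʈ/ ~ /ʈʼ/
Palatal: only /c/ (plain); no ejective partner.
So /c/ is the unpaired segment.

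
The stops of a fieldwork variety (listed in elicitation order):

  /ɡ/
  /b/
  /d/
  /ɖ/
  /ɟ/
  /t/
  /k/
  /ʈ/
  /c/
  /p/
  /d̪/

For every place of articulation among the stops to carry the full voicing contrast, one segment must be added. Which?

/t̪/

bilabial: voiceless /p/, voiced /b/.
dental: voiceless —, voiced /d̪/.
alveolar: voiceless /t/, voiced /d/.
retroflex: voiceless /ʈ/, voiced /ɖ/.
palatal: voiceless /c/, voiced /ɟ/.
velar: voiceless /k/, voiced /ɡ/.
The dental row has no voiceless member, so the gap is the voiceless dental stop /t̪/.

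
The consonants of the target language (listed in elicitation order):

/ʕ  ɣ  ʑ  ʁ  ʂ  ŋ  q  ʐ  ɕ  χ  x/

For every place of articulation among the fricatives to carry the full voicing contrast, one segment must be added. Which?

/ħ/

Voiceless: /ʂ/ (retroflex), /ɕ/ (alveolo-palatal), /x/ (velar), /χ/ (uvular).
Voiced: /ʐ/ (retroflex), /ʑ/ (alveolo-palatal), /ɣ/ (velar), /ʁ/ (uvular), /ʕ/ (pharyngeal).
The pharyngeal row has no voiceless member, so the gap is the voiceless pharyngeal fricative /ħ/.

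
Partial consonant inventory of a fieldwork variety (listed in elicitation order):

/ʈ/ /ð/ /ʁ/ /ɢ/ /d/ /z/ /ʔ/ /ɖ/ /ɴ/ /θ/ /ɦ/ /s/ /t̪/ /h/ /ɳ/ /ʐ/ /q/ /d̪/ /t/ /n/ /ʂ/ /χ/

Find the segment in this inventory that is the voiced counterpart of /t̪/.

/t̪/ is a voiceless dental stop.
The voiced counterpart is a voiced dental stop — in this inventory, /d̪/.

/d̪/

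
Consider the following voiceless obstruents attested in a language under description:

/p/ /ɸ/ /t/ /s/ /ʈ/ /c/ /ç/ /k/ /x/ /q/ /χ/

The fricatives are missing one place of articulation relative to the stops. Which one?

retroflex

Stop: /p/ (bilabial), /t/ (alveolar), /ʈ/ (retroflex), /c/ (palatal), /k/ (velar), /q/ (uvular).
Fricative: /ɸ/ (bilabial), /s/ (alveolar), /ç/ (palatal), /x/ (velar), /χ/ (uvular).
Every place of articulation has a fricative member except retroflex, where /ʂ/ would be expected.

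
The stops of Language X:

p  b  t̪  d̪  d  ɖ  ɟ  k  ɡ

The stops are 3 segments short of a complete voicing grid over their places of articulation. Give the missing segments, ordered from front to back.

Voiceless: /p/ (bilabial), /t̪/ (dental), /k/ (velar).
Voiced: /b/ (bilabial), /d̪/ (dental), /d/ (alveolar), /ɖ/ (retroflex), /ɟ/ (palatal), /ɡ/ (velar).
Gaps, from front to back: alveolar lacks voiceless (/t/); retroflex lacks voiceless (/ʈ/); palatal lacks voiceless (/c/).

/t/, /ʈ/, /c/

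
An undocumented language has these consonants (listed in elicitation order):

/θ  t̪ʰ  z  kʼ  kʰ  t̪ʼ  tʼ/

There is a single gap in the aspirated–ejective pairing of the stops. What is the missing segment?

/tʰ/

dental: aspirated /t̪ʰ/, ejective /t̪ʼ/.
alveolar: aspirated —, ejective /tʼ/.
velar: aspirated /kʰ/, ejective /kʼ/.
The alveolar row has no aspirated member, so the gap is the aspirated alveolar stop /tʰ/.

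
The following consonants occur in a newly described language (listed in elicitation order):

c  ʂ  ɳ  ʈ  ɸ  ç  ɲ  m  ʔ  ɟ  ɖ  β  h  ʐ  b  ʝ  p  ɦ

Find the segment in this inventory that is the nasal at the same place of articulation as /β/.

/m/

/β/ is a voiced bilabial fricative.
The nasal at the same place is a bilabial nasal — in this inventory, /m/.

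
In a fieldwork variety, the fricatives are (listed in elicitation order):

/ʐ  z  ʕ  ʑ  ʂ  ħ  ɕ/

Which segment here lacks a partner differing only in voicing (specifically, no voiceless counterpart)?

/z/

Retroflex: /ʂ/ ~ /ʐ/
Alveolo-palatal: /ɕ/ ~ /ʑ/
Pharyngeal: /ħ/ ~ /ʕ/
Alveolar: only /z/ (voiced); no voiceless partner.
So /z/ is the unpaired segment.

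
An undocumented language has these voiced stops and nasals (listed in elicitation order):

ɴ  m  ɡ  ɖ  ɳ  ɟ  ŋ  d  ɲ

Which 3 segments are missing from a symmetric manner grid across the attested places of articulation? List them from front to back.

bilabial: oral stop —, nasal /m/.
alveolar: oral stop /d/, nasal —.
retroflex: oral stop /ɖ/, nasal /ɳ/.
palatal: oral stop /ɟ/, nasal /ɲ/.
velar: oral stop /ɡ/, nasal /ŋ/.
uvular: oral stop —, nasal /ɴ/.
Gaps, from front to back: bilabial lacks oral stop (/b/); alveolar lacks nasal (/n/); uvular lacks oral stop (/ɢ/).

/b/, /n/, /ɢ/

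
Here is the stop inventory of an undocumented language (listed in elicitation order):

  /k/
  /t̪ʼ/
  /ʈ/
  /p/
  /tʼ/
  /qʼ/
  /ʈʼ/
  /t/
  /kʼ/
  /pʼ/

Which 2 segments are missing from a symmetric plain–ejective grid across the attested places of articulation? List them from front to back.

/t̪/, /q/

place of articulation  plain     ejective
bilabial          p         pʼ      
dental            —         t̪ʼ     
alveolar          t         tʼ      
retroflex         ʈ         ʈʼ      
velar             k         kʼ      
uvular            —         qʼ      
Gaps, from front to back: dental lacks plain (/t̪/); uvular lacks plain (/q/).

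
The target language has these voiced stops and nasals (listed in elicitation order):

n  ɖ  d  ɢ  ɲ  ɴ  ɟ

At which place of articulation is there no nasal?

retroflex

Oral stop: /d/ (alveolar), /ɖ/ (retroflex), /ɟ/ (palatal), /ɢ/ (uvular).
Nasal: /n/ (alveolar), /ɲ/ (palatal), /ɴ/ (uvular).
Every place of articulation has a nasal member except retroflex, where /ɳ/ would be expected.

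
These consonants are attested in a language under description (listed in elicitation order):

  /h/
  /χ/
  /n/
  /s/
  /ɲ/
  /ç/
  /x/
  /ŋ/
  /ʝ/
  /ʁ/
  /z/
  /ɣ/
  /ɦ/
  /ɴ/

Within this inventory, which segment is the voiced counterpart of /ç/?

/ç/ is a voiceless palatal fricative.
The voiced counterpart is a voiced palatal fricative — in this inventory, /ʝ/.

/ʝ/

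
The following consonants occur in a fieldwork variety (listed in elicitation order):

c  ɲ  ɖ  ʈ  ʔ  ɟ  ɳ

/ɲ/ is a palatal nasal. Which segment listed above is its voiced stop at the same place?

/ɟ/

The voiced stop at the same place is a voiced palatal stop — in this inventory, /ɟ/.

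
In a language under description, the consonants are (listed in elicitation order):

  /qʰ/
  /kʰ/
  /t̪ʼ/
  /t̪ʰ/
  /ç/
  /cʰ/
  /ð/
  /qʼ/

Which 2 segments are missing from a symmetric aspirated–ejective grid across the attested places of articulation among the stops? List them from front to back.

/cʼ/, /kʼ/

dental: aspirated /t̪ʰ/, ejective /t̪ʼ/.
palatal: aspirated /cʰ/, ejective —.
velar: aspirated /kʰ/, ejective —.
uvular: aspirated /qʰ/, ejective /qʼ/.
Gaps, from front to back: palatal lacks ejective (/cʼ/); velar lacks ejective (/kʼ/).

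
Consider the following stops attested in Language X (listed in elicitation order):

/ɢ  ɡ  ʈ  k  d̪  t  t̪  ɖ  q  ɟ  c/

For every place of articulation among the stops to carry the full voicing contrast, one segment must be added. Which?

/d/

dental: voiceless /t̪/, voiced /d̪/.
alveolar: voiceless /t/, voiced —.
retroflex: voiceless /ʈ/, voiced /ɖ/.
palatal: voiceless /c/, voiced /ɟ/.
velar: voiceless /k/, voiced /ɡ/.
uvular: voiceless /q/, voiced /ɢ/.
The alveolar row has no voiced member, so the gap is the voiced alveolar stop /d/.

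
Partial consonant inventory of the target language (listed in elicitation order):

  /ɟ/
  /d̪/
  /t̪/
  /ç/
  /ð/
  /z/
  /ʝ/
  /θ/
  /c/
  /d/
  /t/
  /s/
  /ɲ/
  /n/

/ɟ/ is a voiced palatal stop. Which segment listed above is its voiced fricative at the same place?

The voiced fricative at the same place is a voiced palatal fricative — in this inventory, /ʝ/.

/ʝ/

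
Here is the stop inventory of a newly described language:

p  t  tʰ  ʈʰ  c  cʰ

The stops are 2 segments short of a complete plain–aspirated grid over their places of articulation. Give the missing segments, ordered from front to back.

/pʰ/, /ʈ/

bilabial: plain /p/, aspirated —.
alveolar: plain /t/, aspirated /tʰ/.
retroflex: plain —, aspirated /ʈʰ/.
palatal: plain /c/, aspirated /cʰ/.
Gaps, from front to back: bilabial lacks aspirated (/pʰ/); retroflex lacks plain (/ʈ/).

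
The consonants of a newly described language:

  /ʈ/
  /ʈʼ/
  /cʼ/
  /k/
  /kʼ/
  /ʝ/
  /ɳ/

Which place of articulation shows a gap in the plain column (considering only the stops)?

Plain: /ʈ/ (retroflex), /k/ (velar).
Ejective: /ʈʼ/ (retroflex), /cʼ/ (palatal), /kʼ/ (velar).
Every place of articulation has a plain member except palatal, where /c/ would be expected.

palatal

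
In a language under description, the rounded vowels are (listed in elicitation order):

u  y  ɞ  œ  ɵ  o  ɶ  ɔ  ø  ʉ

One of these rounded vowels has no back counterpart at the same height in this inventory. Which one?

/ɶ/

High: /y/ ~ /ʉ/ ~ /u/
High-mid: /ø/ ~ /ɵ/ ~ /o/
Low-mid: /œ/ ~ /ɞ/ ~ /ɔ/
Low: only /ɶ/ (front); no back partner.
So /ɶ/ is the unpaired segment.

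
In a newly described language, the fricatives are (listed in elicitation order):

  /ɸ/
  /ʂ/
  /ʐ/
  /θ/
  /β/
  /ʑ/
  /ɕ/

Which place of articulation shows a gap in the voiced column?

place of articulation  voiceless  voiced  
bilabial          ɸ         β       
dental            θ         —       
retroflex         ʂ         ʐ       
alveolo-palatal   ɕ         ʑ       
Every place of articulation has a voiced member except dental, where /ð/ would be expected.

dental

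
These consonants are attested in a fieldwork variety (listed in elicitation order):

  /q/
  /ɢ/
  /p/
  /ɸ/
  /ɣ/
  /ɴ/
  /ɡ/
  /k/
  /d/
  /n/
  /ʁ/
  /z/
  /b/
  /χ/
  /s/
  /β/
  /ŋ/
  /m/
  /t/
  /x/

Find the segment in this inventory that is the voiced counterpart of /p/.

/p/ is a voiceless bilabial stop.
The voiced counterpart is a voiced bilabial stop — in this inventory, /b/.

/b/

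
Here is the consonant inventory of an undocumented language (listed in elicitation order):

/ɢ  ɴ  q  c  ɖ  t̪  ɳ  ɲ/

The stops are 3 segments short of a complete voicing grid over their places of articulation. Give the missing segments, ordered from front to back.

/d̪/, /ʈ/, /ɟ/

dental: voiceless /t̪/, voiced —.
retroflex: voiceless —, voiced /ɖ/.
palatal: voiceless /c/, voiced —.
uvular: voiceless /q/, voiced /ɢ/.
Gaps, from front to back: dental lacks voiced (/d̪/); retroflex lacks voiceless (/ʈ/); palatal lacks voiced (/ɟ/).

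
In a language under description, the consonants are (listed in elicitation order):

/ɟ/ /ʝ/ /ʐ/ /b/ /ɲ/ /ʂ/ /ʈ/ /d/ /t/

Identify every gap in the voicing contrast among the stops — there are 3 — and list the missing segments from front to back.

/p/, /ɖ/, /c/

bilabial: voiceless —, voiced /b/.
alveolar: voiceless /t/, voiced /d/.
retroflex: voiceless /ʈ/, voiced —.
palatal: voiceless —, voiced /ɟ/.
Gaps, from front to back: bilabial lacks voiceless (/p/); retroflex lacks voiced (/ɖ/); palatal lacks voiceless (/c/).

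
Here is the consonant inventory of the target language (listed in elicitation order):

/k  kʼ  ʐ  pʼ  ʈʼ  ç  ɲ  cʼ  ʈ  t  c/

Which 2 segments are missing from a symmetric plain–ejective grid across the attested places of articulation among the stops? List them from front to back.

bilabial: plain —, ejective /pʼ/.
alveolar: plain /t/, ejective —.
retroflex: plain /ʈ/, ejective /ʈʼ/.
palatal: plain /c/, ejective /cʼ/.
velar: plain /k/, ejective /kʼ/.
Gaps, from front to back: bilabial lacks plain (/p/); alveolar lacks ejective (/tʼ/).

/p/, /tʼ/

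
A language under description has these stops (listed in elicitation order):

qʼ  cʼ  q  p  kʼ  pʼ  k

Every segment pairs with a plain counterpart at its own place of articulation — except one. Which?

Bilabial: /p/ ~ /pʼ/
Velar: /k/ ~ /kʼ/
Uvular: /q/ ~ /qʼ/
Palatal: only /cʼ/ (ejective); no plain partner.
So /cʼ/ is the unpaired segment.

/cʼ/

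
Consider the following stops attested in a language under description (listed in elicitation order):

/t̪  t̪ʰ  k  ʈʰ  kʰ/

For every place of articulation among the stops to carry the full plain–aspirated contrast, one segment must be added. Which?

/ʈ/

dental: plain /t̪/, aspirated /t̪ʰ/.
retroflex: plain —, aspirated /ʈʰ/.
velar: plain /k/, aspirated /kʰ/.
The retroflex row has no plain member, so the gap is the plain retroflex stop /ʈ/.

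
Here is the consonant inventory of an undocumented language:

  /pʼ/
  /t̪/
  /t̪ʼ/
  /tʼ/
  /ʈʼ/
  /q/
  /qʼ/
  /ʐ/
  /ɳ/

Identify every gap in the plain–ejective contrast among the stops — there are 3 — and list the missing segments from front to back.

/p/, /t/, /ʈ/

bilabial: plain —, ejective /pʼ/.
dental: plain /t̪/, ejective /t̪ʼ/.
alveolar: plain —, ejective /tʼ/.
retroflex: plain —, ejective /ʈʼ/.
uvular: plain /q/, ejective /qʼ/.
Gaps, from front to back: bilabial lacks plain (/p/); alveolar lacks plain (/t/); retroflex lacks plain (/ʈ/).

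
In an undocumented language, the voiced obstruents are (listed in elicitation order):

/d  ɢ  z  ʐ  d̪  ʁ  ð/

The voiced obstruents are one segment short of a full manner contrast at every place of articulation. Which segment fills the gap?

dental: stop /d̪/, fricative /ð/.
alveolar: stop /d/, fricative /z/.
retroflex: stop —, fricative /ʐ/.
uvular: stop /ɢ/, fricative /ʁ/.
The retroflex row has no stop member, so the gap is the retroflex stop /ɖ/.

/ɖ/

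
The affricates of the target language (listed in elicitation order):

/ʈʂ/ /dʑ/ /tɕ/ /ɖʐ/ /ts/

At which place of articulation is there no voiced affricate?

Voiceless: /ts/ (alveolar), /ʈʂ/ (retroflex), /tɕ/ (alveolo-palatal).
Voiced: /ɖʐ/ (retroflex), /dʑ/ (alveolo-palatal).
Every place of articulation has a voiced member except alveolar, where /dz/ would be expected.

alveolar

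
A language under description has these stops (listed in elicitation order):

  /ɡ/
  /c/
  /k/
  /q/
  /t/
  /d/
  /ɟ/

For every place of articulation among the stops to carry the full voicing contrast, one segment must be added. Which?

/ɢ/

Voiceless: /t/ (alveolar), /c/ (palatal), /k/ (velar), /q/ (uvular).
Voiced: /d/ (alveolar), /ɟ/ (palatal), /ɡ/ (velar).
The uvular row has no voiced member, so the gap is the voiced uvular stop /ɢ/.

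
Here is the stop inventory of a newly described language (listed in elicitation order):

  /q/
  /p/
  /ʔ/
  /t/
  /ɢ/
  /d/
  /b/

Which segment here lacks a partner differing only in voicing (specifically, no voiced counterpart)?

Bilabial: /p/ ~ /b/
Alveolar: /t/ ~ /d/
Uvular: /q/ ~ /ɢ/
Glottal: only /ʔ/ (voiceless); no voiced partner.
So /ʔ/ is the unpaired segment.

/ʔ/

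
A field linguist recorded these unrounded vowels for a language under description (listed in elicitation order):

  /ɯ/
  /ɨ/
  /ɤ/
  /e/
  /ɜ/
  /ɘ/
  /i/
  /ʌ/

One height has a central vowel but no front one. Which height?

high: front /i/, central /ɨ/, back /ɯ/.
high-mid: front /e/, central /ɘ/, back /ɤ/.
low-mid: front —, central /ɜ/, back /ʌ/.
Every height has a front member except low-mid, where /ɛ/ would be expected.

low-mid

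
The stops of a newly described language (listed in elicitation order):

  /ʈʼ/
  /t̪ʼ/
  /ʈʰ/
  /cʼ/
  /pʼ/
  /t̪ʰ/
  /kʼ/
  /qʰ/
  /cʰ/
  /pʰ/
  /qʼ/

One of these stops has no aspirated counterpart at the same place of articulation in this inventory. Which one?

/kʼ/

Bilabial: /pʰ/ ~ /pʼ/
Dental: /t̪ʰ/ ~ /t̪ʼ/
Retroflex: /ʈʰ/ ~ /ʈʼ/
Palatal: /cʰ/ ~ /cʼ/
Uvular: /qʰ/ ~ /qʼ/
Velar: only /kʼ/ (ejective); no aspirated partner.
So /kʼ/ is the unpaired segment.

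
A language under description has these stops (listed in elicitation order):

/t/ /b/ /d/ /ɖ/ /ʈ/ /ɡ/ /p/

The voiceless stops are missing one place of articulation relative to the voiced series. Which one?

velar

bilabial: voiceless /p/, voiced /b/.
alveolar: voiceless /t/, voiced /d/.
retroflex: voiceless /ʈ/, voiced /ɖ/.
velar: voiceless —, voiced /ɡ/.
Every place of articulation has a voiceless member except velar, where /k/ would be expected.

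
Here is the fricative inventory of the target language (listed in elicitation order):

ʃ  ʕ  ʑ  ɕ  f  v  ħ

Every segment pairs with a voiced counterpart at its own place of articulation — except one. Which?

Labiodental: /f/ ~ /v/
Alveolo-palatal: /ɕ/ ~ /ʑ/
Pharyngeal: /ħ/ ~ /ʕ/
Postalveolar: only /ʃ/ (voiceless); no voiced partner.
So /ʃ/ is the unpaired segment.

/ʃ/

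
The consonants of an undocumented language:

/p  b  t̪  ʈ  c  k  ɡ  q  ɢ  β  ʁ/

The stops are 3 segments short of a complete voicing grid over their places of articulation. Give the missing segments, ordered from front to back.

Voiceless: /p/ (bilabial), /t̪/ (dental), /ʈ/ (retroflex), /c/ (palatal), /k/ (velar), /q/ (uvular).
Voiced: /b/ (bilabial), /ɡ/ (velar), /ɢ/ (uvular).
Gaps, from front to back: dental lacks voiced (/d̪/); retroflex lacks voiced (/ɖ/); palatal lacks voiced (/ɟ/).

/d̪/, /ɖ/, /ɟ/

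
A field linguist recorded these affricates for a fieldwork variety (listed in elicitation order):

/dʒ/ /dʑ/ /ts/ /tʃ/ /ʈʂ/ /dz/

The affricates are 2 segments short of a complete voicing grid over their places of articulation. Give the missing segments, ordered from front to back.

Voiceless: /ts/ (alveolar), /tʃ/ (postalveolar), /ʈʂ/ (retroflex).
Voiced: /dz/ (alveolar), /dʒ/ (postalveolar), /dʑ/ (alveolo-palatal).
Gaps, from front to back: retroflex lacks voiced (/ɖʐ/); alveolo-palatal lacks voiceless (/tɕ/).

/ɖʐ/, /tɕ/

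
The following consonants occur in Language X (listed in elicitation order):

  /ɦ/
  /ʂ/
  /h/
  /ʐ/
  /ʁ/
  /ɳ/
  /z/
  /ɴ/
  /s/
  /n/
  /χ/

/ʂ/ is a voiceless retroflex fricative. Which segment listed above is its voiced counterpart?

/ʐ/

The voiced counterpart is a voiced retroflex fricative — in this inventory, /ʐ/.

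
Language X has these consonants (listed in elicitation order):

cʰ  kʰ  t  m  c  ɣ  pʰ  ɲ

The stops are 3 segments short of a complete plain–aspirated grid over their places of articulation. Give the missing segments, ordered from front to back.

place of articulation  plain     aspirated
bilabial          —         pʰ      
alveolar          t         —       
palatal           c         cʰ      
velar             —         kʰ      
Gaps, from front to back: bilabial lacks plain (/p/); alveolar lacks aspirated (/tʰ/); velar lacks plain (/k/).

/p/, /tʰ/, /k/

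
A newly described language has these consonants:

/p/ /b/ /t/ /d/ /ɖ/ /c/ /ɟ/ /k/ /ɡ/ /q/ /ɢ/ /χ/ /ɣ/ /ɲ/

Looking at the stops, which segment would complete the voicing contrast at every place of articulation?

/ʈ/

Voiceless: /p/ (bilabial), /t/ (alveolar), /c/ (palatal), /k/ (velar), /q/ (uvular).
Voiced: /b/ (bilabial), /d/ (alveolar), /ɖ/ (retroflex), /ɟ/ (palatal), /ɡ/ (velar), /ɢ/ (uvular).
The retroflex row has no voiceless member, so the gap is the voiceless retroflex stop /ʈ/.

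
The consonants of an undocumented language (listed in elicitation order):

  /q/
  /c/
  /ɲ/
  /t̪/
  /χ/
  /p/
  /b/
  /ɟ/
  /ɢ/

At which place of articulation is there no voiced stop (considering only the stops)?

dental

place of articulation  voiceless  voiced  
bilabial          p         b       
dental            t̪        —       
palatal           c         ɟ       
uvular            q         ɢ       
Every place of articulation has a voiced member except dental, where /d̪/ would be expected.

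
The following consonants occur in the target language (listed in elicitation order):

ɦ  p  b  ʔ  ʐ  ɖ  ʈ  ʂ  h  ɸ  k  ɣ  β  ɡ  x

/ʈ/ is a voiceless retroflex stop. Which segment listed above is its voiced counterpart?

The voiced counterpart is a voiced retroflex stop — in this inventory, /ɖ/.

/ɖ/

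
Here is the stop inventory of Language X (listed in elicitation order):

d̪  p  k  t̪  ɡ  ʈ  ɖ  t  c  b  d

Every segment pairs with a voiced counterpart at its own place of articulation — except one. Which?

Bilabial: /p/ ~ /b/
Dental: /t̪/ ~ /d̪/
Alveolar: /t/ ~ /d/
Retroflex: /ʈ/ ~ /ɖ/
Velar: /k/ ~ /ɡ/
Palatal: only /c/ (voiceless); no voiced partner.
So /c/ is the unpaired segment.

/c/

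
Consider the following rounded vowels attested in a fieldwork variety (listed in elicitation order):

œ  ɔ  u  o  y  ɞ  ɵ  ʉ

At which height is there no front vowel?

height            front     central   back    
high              y         ʉ         u       
high-mid          —         ɵ         o       
low-mid           œ         ɞ         ɔ       
Every height has a front member except high-mid, where /ø/ would be expected.

high-mid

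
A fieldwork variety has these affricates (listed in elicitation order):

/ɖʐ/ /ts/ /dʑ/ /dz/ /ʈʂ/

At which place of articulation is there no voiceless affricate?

alveolar: voiceless /ts/, voiced /dz/.
retroflex: voiceless /ʈʂ/, voiced /ɖʐ/.
alveolo-palatal: voiceless —, voiced /dʑ/.
Every place of articulation has a voiceless member except alveolo-palatal, where /tɕ/ would be expected.

alveolo-palatal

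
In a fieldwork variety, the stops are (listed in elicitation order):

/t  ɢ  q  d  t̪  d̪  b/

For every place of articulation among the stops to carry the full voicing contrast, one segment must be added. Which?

bilabial: voiceless —, voiced /b/.
dental: voiceless /t̪/, voiced /d̪/.
alveolar: voiceless /t/, voiced /d/.
uvular: voiceless /q/, voiced /ɢ/.
The bilabial row has no voiceless member, so the gap is the voiceless bilabial stop /p/.

/p/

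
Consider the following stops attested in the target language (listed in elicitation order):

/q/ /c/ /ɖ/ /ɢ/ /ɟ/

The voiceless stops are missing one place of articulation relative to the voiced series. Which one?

place of articulation  voiceless  voiced  
retroflex         —         ɖ       
palatal           c         ɟ       
uvular            q         ɢ       
Every place of articulation has a voiceless member except retroflex, where /ʈ/ would be expected.

retroflex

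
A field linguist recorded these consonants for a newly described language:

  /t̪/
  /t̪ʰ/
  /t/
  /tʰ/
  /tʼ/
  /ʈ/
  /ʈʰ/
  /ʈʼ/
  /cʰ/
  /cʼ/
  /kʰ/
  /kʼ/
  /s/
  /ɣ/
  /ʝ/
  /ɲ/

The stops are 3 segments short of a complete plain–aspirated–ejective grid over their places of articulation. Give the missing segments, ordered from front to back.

dental: plain /t̪/, aspirated /t̪ʰ/, ejective —.
alveolar: plain /t/, aspirated /tʰ/, ejective /tʼ/.
retroflex: plain /ʈ/, aspirated /ʈʰ/, ejective /ʈʼ/.
palatal: plain —, aspirated /cʰ/, ejective /cʼ/.
velar: plain —, aspirated /kʰ/, ejective /kʼ/.
Gaps, from front to back: dental lacks ejective (/t̪ʼ/); palatal lacks plain (/c/); velar lacks plain (/k/).

/t̪ʼ/, /c/, /k/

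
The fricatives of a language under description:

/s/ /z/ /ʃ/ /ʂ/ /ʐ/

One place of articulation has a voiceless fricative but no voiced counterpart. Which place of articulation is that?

postalveolar

Voiceless: /s/ (alveolar), /ʃ/ (postalveolar), /ʂ/ (retroflex).
Voiced: /z/ (alveolar), /ʐ/ (retroflex).
Every place of articulation has a voiced member except postalveolar, where /ʒ/ would be expected.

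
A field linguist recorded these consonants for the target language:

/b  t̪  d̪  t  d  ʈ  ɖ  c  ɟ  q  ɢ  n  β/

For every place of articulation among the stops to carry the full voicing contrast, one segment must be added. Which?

/p/

place of articulation  voiceless  voiced  
bilabial          —         b       
dental            t̪        d̪      
alveolar          t         d       
retroflex         ʈ         ɖ       
palatal           c         ɟ       
uvular            q         ɢ       
The bilabial row has no voiceless member, so the gap is the voiceless bilabial stop /p/.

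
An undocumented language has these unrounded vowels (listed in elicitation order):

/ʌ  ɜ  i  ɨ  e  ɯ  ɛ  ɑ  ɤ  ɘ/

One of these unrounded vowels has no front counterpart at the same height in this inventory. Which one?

/ɑ/

High: /i/ ~ /ɨ/ ~ /ɯ/
High-mid: /e/ ~ /ɘ/ ~ /ɤ/
Low-mid: /ɛ/ ~ /ɜ/ ~ /ʌ/
Low: only /ɑ/ (back); no front partner.
So /ɑ/ is the unpaired segment.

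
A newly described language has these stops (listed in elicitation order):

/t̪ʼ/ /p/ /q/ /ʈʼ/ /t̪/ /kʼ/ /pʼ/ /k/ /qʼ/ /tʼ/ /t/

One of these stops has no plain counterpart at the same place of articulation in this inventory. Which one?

Bilabial: /p/ ~ /pʼ/
Dental: /t̪/ ~ /t̪ʼ/
Alveolar: /t/ ~ /tʼ/
Velar: /k/ ~ /kʼ/
Uvular: /q/ ~ /qʼ/
Retroflex: only /ʈʼ/ (ejective); no plain partner.
So /ʈʼ/ is the unpaired segment.

/ʈʼ/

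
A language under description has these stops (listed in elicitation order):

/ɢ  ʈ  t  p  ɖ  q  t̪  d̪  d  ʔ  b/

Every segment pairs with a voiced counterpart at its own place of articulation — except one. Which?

/ʔ/

Bilabial: /p/ ~ /b/
Dental: /t̪/ ~ /d̪/
Alveolar: /t/ ~ /d/
Retroflex: /ʈ/ ~ /ɖ/
Uvular: /q/ ~ /ɢ/
Glottal: only /ʔ/ (voiceless); no voiced partner.
So /ʔ/ is the unpaired segment.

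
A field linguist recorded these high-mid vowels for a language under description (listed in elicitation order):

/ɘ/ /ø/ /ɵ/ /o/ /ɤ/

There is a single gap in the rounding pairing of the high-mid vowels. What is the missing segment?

front: unrounded —, rounded /ø/.
central: unrounded /ɘ/, rounded /ɵ/.
back: unrounded /ɤ/, rounded /o/.
The front row has no unrounded member, so the gap is the front unrounded vowel /e/.

/e/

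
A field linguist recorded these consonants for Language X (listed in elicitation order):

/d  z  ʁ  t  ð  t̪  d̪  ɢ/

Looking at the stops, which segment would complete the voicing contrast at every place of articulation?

Voiceless: /t̪/ (dental), /t/ (alveolar).
Voiced: /d̪/ (dental), /d/ (alveolar), /ɢ/ (uvular).
The uvular row has no voiceless member, so the gap is the voiceless uvular stop /q/.

/q/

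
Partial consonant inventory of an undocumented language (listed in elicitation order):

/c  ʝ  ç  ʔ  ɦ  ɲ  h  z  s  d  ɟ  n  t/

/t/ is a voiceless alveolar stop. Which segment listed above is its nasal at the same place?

/n/

The nasal at the same place is an alveolar nasal — in this inventory, /n/.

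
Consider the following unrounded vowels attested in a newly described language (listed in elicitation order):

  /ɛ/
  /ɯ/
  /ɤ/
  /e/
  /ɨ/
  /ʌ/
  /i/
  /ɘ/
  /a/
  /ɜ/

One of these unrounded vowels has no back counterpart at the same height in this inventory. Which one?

/a/

High: /i/ ~ /ɨ/ ~ /ɯ/
High-mid: /e/ ~ /ɘ/ ~ /ɤ/
Low-mid: /ɛ/ ~ /ɜ/ ~ /ʌ/
Low: only /a/ (front); no back partner.
So /a/ is the unpaired segment.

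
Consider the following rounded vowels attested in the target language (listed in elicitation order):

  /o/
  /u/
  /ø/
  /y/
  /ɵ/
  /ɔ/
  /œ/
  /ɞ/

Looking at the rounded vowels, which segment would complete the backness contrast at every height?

/ʉ/

Front: /y/ (high), /ø/ (high-mid), /œ/ (low-mid).
Central: /ɵ/ (high-mid), /ɞ/ (low-mid).
Back: /u/ (high), /o/ (high-mid), /ɔ/ (low-mid).
The high row has no central member, so the gap is the high central rounded vowel /ʉ/.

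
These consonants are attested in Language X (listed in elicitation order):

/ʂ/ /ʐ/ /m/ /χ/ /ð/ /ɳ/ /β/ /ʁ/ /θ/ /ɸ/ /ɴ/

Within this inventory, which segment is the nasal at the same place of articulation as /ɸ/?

/m/

/ɸ/ is a voiceless bilabial fricative.
The nasal at the same place is a bilabial nasal — in this inventory, /m/.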